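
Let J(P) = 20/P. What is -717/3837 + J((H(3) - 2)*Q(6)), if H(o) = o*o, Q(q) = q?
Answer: 7771/26859 ≈ 0.28933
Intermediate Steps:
H(o) = o²
-717/3837 + J((H(3) - 2)*Q(6)) = -717/3837 + 20/(((3² - 2)*6)) = -717*1/3837 + 20/(((9 - 2)*6)) = -239/1279 + 20/((7*6)) = -239/1279 + 20/42 = -239/1279 + 20*(1/42) = -239/1279 + 10/21 = 7771/26859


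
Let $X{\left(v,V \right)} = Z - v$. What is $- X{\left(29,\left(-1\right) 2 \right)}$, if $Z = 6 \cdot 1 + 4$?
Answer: $19$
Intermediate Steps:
$Z = 10$ ($Z = 6 + 4 = 10$)
$X{\left(v,V \right)} = 10 - v$
$- X{\left(29,\left(-1\right) 2 \right)} = - (10 - 29) = \left(-1\right) \left(-19\right) = 19$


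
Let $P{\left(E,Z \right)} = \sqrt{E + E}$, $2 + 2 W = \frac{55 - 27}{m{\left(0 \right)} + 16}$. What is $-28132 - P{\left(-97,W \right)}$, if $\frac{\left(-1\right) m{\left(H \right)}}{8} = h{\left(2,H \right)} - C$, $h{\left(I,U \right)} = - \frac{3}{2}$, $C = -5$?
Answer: $-28132 - i \sqrt{194} \approx -28132.0 - 13.928 i$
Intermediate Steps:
$h{\left(I,U \right)} = - \frac{3}{2}$ ($h{\left(I,U \right)} = \left(-3\right) \frac{1}{2} = - \frac{3}{2}$)
$m{\left(H \right)} = -28$ ($m{\left(H \right)} = - 8 \left(- \frac{3}{2} - -5\right) = - 8 \left(- \frac{3}{2} + 5\right) = \left(-8\right) \frac{7}{2} = -28$)
$W = - \frac{13}{6}$ ($W = -1 + \frac{\left(55 - 27\right) \frac{1}{-28 + 16}}{2} = -1 + \frac{28 \frac{1}{-12}}{2} = -1 + \frac{28 \left(- \frac{1}{12}\right)}{2} = -1 + \frac{1}{2} \left(- \frac{7}{3}\right) = -1 - \frac{7}{6} = - \frac{13}{6} \approx -2.1667$)
$P{\left(E,Z \right)} = \sqrt{2} \sqrt{E}$ ($P{\left(E,Z \right)} = \sqrt{2 E} = \sqrt{2} \sqrt{E}$)
$-28132 - P{\left(-97,W \right)} = -28132 - \sqrt{2} \sqrt{-97} = -28132 - \sqrt{2} i \sqrt{97} = -28132 - i \sqrt{194}$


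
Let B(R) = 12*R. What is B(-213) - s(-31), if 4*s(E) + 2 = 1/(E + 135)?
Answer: -1063089/416 ≈ -2555.5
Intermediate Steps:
s(E) = -½ + 1/(4*(135 + E)) (s(E) = -½ + 1/(4*(E + 135)) = -½ + 1/(4*(135 + E)))
B(-213) - s(-31) = 12*(-213) - (-269 - 2*(-31))/(4*(135 - 31)) = -2556 - (-269 + 62)/(4*104) = -2556 - (-207)/(4*104) = -2556 - 1*(-207/416) = -2556 + 207/416 = -1063089/416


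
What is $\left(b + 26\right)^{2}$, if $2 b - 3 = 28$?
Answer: $\frac{6889}{4} \approx 1722.3$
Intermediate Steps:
$b = \frac{31}{2}$ ($b = \frac{3}{2} + \frac{1}{2} \cdot 28 = \frac{3}{2} + 14 = \frac{31}{2} \approx 15.5$)
$\left(b + 26\right)^{2} = \left(\frac{31}{2} + 26\right)^{2} = \left(\frac{83}{2}\right)^{2} = \frac{6889}{4}$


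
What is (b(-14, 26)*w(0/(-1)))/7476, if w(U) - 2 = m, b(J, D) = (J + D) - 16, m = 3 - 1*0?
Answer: -5/1869 ≈ -0.0026752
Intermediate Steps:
m = 3 (m = 3 + 0 = 3)
b(J, D) = -16 + D + J (b(J, D) = (D + J) - 16 = -16 + D + J)
w(U) = 5 (w(U) = 2 + 3 = 5)
(b(-14, 26)*w(0/(-1)))/7476 = ((-16 + 26 - 14)*5)/7476 = -4*5*(1/7476) = -20*1/7476 = -5/1869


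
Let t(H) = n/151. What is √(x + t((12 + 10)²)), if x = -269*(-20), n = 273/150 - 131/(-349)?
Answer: √1494129353029982/526990 ≈ 73.349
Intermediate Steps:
n = 38309/17450 (n = 273*(1/150) - 131*(-1/349) = 91/50 + 131/349 = 38309/17450 ≈ 2.1954)
x = 5380
t(H) = 38309/2634950 (t(H) = (38309/17450)/151 = (38309/17450)*(1/151) = 38309/2634950)
√(x + t((12 + 10)²)) = √(5380 + 38309/2634950) = √(14176069309/2634950) = √1494129353029982/526990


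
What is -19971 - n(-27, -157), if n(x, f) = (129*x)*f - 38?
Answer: -566764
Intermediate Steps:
n(x, f) = -38 + 129*f*x (n(x, f) = 129*f*x - 38 = -38 + 129*f*x)
-19971 - n(-27, -157) = -19971 - (-38 + 129*(-157)*(-27)) = -19971 - (-38 + 546831) = -19971 - 1*546793 = -19971 - 546793 = -566764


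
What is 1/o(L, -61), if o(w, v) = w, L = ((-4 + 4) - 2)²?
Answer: ¼ ≈ 0.25000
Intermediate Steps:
L = 4 (L = (0 - 2)² = (-2)² = 4)
1/o(L, -61) = 1/4 = ¼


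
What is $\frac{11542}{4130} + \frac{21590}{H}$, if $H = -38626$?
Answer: $\frac{12737664}{5697335} \approx 2.2357$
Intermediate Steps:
$\frac{11542}{4130} + \frac{21590}{H} = \frac{11542}{4130} + \frac{21590}{-38626} = 11542 \cdot \frac{1}{4130} + 21590 \left(- \frac{1}{38626}\right) = \frac{5771}{2065} - \frac{10795}{19313} = \frac{12737664}{5697335}$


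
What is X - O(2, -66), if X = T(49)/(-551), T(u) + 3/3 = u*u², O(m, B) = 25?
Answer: -6917/29 ≈ -238.52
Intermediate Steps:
T(u) = -1 + u³ (T(u) = -1 + u*u² = -1 + u³)
X = -6192/29 (X = (-1 + 49³)/(-551) = (-1 + 117649)*(-1/551) = 117648*(-1/551) = -6192/29 ≈ -213.52)
X - O(2, -66) = -6192/29 - 1*25 = -6192/29 - 25 = -6917/29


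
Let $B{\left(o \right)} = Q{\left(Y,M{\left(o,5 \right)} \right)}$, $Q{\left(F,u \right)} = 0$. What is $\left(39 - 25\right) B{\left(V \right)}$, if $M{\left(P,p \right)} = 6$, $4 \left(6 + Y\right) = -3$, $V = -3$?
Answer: $0$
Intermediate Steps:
$Y = - \frac{27}{4}$ ($Y = -6 + \frac{1}{4} \left(-3\right) = -6 - \frac{3}{4} = - \frac{27}{4} \approx -6.75$)
$B{\left(o \right)} = 0$
$\left(39 - 25\right) B{\left(V \right)} = \left(39 - 25\right) 0 = 14 \cdot 0 = 0$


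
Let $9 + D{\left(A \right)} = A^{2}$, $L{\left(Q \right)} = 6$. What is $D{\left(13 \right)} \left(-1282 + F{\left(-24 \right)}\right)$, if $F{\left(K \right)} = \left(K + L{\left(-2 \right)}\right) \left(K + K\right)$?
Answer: $-66880$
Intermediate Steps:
$F{\left(K \right)} = 2 K \left(6 + K\right)$ ($F{\left(K \right)} = \left(K + 6\right) \left(K + K\right) = \left(6 + K\right) 2 K = 2 K \left(6 + K\right)$)
$D{\left(A \right)} = -9 + A^{2}$
$D{\left(13 \right)} \left(-1282 + F{\left(-24 \right)}\right) = \left(-9 + 13^{2}\right) \left(-1282 + 2 \left(-24\right) \left(6 - 24\right)\right) = \left(-9 + 169\right) \left(-1282 + 2 \left(-24\right) \left(-18\right)\right) = 160 \left(-1282 + 864\right) = 160 \left(-418\right) = -66880$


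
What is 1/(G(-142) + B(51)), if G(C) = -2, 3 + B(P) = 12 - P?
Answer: -1/44 ≈ -0.022727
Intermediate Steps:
B(P) = 9 - P (B(P) = -3 + (12 - P) = 9 - P)
1/(G(-142) + B(51)) = 1/(-2 + (9 - 1*51)) = 1/(-2 + (9 - 51)) = 1/(-2 - 42) = 1/(-44) = -1/44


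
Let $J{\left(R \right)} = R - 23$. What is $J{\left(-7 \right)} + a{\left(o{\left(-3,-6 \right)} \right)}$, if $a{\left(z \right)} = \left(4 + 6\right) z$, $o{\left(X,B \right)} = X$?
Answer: $-60$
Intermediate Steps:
$a{\left(z \right)} = 10 z$
$J{\left(R \right)} = -23 + R$ ($J{\left(R \right)} = R - 23 = -23 + R$)
$J{\left(-7 \right)} + a{\left(o{\left(-3,-6 \right)} \right)} = \left(-23 - 7\right) + 10 \left(-3\right) = -30 - 30 = -60$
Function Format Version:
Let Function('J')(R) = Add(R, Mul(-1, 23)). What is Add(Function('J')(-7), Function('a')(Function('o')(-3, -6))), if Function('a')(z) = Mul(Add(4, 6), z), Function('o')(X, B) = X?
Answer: -60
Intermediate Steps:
Function('a')(z) = Mul(10, z)
Function('J')(R) = Add(-23, R) (Function('J')(R) = Add(R, -23) = Add(-23, R))
Add(Function('J')(-7), Function('a')(Function('o')(-3, -6))) = Add(Add(-23, -7), Mul(10, -3)) = Add(-30, -30) = -60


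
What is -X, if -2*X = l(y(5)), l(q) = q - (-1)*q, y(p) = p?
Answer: 5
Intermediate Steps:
l(q) = 2*q (l(q) = q + q = 2*q)
X = -5 ≈ -5.0000
-X = -1*(-5) = 5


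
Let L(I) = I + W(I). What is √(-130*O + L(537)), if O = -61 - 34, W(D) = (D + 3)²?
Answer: √304487 ≈ 551.80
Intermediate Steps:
W(D) = (3 + D)²
O = -95
L(I) = I + (3 + I)²
√(-130*O + L(537)) = √(-130*(-95) + (537 + (3 + 537)²)) = √(12350 + (537 + 540²)) = √(12350 + (537 + 291600)) = √(12350 + 292137) = √304487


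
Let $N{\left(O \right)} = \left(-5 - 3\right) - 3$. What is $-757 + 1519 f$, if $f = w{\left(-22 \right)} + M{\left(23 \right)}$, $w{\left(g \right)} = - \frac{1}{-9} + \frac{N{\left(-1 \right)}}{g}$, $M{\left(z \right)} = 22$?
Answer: $\frac{604607}{18} \approx 33589.0$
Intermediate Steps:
$N{\left(O \right)} = -11$ ($N{\left(O \right)} = -8 - 3 = -11$)
$w{\left(g \right)} = \frac{1}{9} - \frac{11}{g}$ ($w{\left(g \right)} = - \frac{1}{-9} - \frac{11}{g} = \left(-1\right) \left(- \frac{1}{9}\right) - \frac{11}{g} = \frac{1}{9} - \frac{11}{g}$)
$f = \frac{407}{18}$ ($f = \frac{-99 - 22}{9 \left(-22\right)} + 22 = \frac{1}{9} \left(- \frac{1}{22}\right) \left(-121\right) + 22 = \frac{11}{18} + 22 = \frac{407}{18} \approx 22.611$)
$-757 + 1519 f = -757 + 1519 \cdot \frac{407}{18} = -757 + \frac{618233}{18} = \frac{604607}{18}$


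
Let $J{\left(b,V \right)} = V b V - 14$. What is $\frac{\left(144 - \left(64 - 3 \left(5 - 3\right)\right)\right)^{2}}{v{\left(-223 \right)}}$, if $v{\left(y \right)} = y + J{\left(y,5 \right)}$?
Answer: $- \frac{1849}{1453} \approx -1.2725$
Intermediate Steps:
$J{\left(b,V \right)} = -14 + b V^{2}$ ($J{\left(b,V \right)} = b V^{2} - 14 = -14 + b V^{2}$)
$v{\left(y \right)} = -14 + 26 y$ ($v{\left(y \right)} = y + \left(-14 + y 5^{2}\right) = y + \left(-14 + y 25\right) = y + \left(-14 + 25 y\right) = -14 + 26 y$)
$\frac{\left(144 - \left(64 - 3 \left(5 - 3\right)\right)\right)^{2}}{v{\left(-223 \right)}} = \frac{\left(144 - \left(64 - 3 \left(5 - 3\right)\right)\right)^{2}}{-14 + 26 \left(-223\right)} = \frac{\left(144 - \left(64 - 6\right)\right)^{2}}{-14 - 5798} = \frac{\left(144 - 58\right)^{2}}{-5812} = \left(144 + \left(-64 + 6\right)\right)^{2} \left(- \frac{1}{5812}\right) = \left(144 - 58\right)^{2} \left(- \frac{1}{5812}\right) = 86^{2} \left(- \frac{1}{5812}\right) = 7396 \left(- \frac{1}{5812}\right) = - \frac{1849}{1453}$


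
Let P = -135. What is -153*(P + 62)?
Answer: 11169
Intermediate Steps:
-153*(P + 62) = -153*(-135 + 62) = -153*(-73) = 11169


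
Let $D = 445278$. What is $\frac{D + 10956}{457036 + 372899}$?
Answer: $\frac{152078}{276645} \approx 0.54972$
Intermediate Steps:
$\frac{D + 10956}{457036 + 372899} = \frac{445278 + 10956}{457036 + 372899} = \frac{456234}{829935} = 456234 \cdot \frac{1}{829935} = \frac{152078}{276645}$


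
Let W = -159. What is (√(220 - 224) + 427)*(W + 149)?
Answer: -4270 - 20*I ≈ -4270.0 - 20.0*I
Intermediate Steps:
(√(220 - 224) + 427)*(W + 149) = (√(220 - 224) + 427)*(-159 + 149) = (√(-4) + 427)*(-10) = (2*I + 427)*(-10) = (427 + 2*I)*(-10) = -4270 - 20*I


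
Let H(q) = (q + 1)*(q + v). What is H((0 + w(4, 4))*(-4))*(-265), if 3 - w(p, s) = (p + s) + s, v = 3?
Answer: -382395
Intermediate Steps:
w(p, s) = 3 - p - 2*s (w(p, s) = 3 - ((p + s) + s) = 3 - (p + 2*s) = 3 + (-p - 2*s) = 3 - p - 2*s)
H(q) = (1 + q)*(3 + q) (H(q) = (q + 1)*(q + 3) = (1 + q)*(3 + q))
H((0 + w(4, 4))*(-4))*(-265) = (3 + ((0 + (3 - 1*4 - 2*4))*(-4))² + 4*((0 + (3 - 1*4 - 2*4))*(-4)))*(-265) = (3 + ((0 + (3 - 4 - 8))*(-4))² + 4*((0 + (3 - 4 - 8))*(-4)))*(-265) = (3 + ((0 - 9)*(-4))² + 4*((0 - 9)*(-4)))*(-265) = (3 + (-9*(-4))² + 4*(-9*(-4)))*(-265) = (3 + 36² + 4*36)*(-265) = (3 + 1296 + 144)*(-265) = 1443*(-265) = -382395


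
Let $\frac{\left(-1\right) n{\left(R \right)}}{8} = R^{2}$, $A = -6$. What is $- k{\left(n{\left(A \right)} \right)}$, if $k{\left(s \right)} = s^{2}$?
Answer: $-82944$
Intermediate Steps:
$n{\left(R \right)} = - 8 R^{2}$
$- k{\left(n{\left(A \right)} \right)} = - \left(- 8 \left(-6\right)^{2}\right)^{2} = - \left(\left(-8\right) 36\right)^{2} = - \left(-288\right)^{2} = \left(-1\right) 82944 = -82944$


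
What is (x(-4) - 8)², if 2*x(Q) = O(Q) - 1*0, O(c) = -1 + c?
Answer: 441/4 ≈ 110.25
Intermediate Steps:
x(Q) = -½ + Q/2 (x(Q) = ((-1 + Q) - 1*0)/2 = ((-1 + Q) + 0)/2 = (-1 + Q)/2 = -½ + Q/2)
(x(-4) - 8)² = ((-½ + (½)*(-4)) - 8)² = ((-½ - 2) - 8)² = (-5/2 - 8)² = (-21/2)² = 441/4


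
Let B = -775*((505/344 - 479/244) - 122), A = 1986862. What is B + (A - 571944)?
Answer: 31682727987/20984 ≈ 1.5099e+6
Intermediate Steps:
B = 1992088675/20984 (B = -775*((505*(1/344) - 479*1/244) - 122) = -775*((505/344 - 479/244) - 122) = -775*(-10389/20984 - 122) = -775*(-2570437/20984) = 1992088675/20984 ≈ 94934.)
B + (A - 571944) = 1992088675/20984 + (1986862 - 571944) = 1992088675/20984 + 1414918 = 31682727987/20984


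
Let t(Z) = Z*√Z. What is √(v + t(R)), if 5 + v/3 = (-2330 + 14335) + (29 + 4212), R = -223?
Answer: √(48723 - 223*I*√223) ≈ 220.86 - 7.5389*I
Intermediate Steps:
t(Z) = Z^(3/2)
v = 48723 (v = -15 + 3*((-2330 + 14335) + (29 + 4212)) = -15 + 3*(12005 + 4241) = -15 + 3*16246 = -15 + 48738 = 48723)
√(v + t(R)) = √(48723 + (-223)^(3/2)) = √(48723 - 223*I*√223)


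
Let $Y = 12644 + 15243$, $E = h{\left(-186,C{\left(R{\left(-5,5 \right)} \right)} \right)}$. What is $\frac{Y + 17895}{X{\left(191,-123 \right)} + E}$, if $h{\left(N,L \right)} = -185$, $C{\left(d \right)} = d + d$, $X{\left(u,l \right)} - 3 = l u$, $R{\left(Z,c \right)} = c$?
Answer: $- \frac{45782}{23675} \approx -1.9338$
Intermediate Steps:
$X{\left(u,l \right)} = 3 + l u$
$C{\left(d \right)} = 2 d$
$E = -185$
$Y = 27887$
$\frac{Y + 17895}{X{\left(191,-123 \right)} + E} = \frac{27887 + 17895}{\left(3 - 23493\right) - 185} = \frac{45782}{\left(3 - 23493\right) - 185} = \frac{45782}{-23490 - 185} = \frac{45782}{-23675} = 45782 \left(- \frac{1}{23675}\right) = - \frac{45782}{23675}$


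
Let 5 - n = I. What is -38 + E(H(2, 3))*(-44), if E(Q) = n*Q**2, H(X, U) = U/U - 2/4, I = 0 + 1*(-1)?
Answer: -104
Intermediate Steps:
I = -1 (I = 0 - 1 = -1)
n = 6 (n = 5 - 1*(-1) = 5 + 1 = 6)
H(X, U) = 1/2 (H(X, U) = 1 - 2*1/4 = 1 - 1/2 = 1/2)
E(Q) = 6*Q**2
-38 + E(H(2, 3))*(-44) = -38 + (6*(1/2)**2)*(-44) = -38 + (6*(1/4))*(-44) = -38 + (3/2)*(-44) = -38 - 66 = -104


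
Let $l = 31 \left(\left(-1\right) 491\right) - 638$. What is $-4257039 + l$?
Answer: $-4272898$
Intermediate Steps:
$l = -15859$ ($l = 31 \left(-491\right) - 638 = -15221 - 638 = -15859$)
$-4257039 + l = -4257039 - 15859 = -4272898$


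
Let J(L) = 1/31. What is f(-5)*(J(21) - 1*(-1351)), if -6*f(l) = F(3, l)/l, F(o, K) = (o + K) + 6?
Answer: 83764/465 ≈ 180.14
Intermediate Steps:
F(o, K) = 6 + K + o (F(o, K) = (K + o) + 6 = 6 + K + o)
J(L) = 1/31
f(l) = -(9 + l)/(6*l) (f(l) = -(6 + l + 3)/(6*l) = -(9 + l)/(6*l))
f(-5)*(J(21) - 1*(-1351)) = ((⅙)*(-9 - 1*(-5))/(-5))*(1/31 - 1*(-1351)) = ((⅙)*(-⅕)*(-9 + 5))*(1/31 + 1351) = ((⅙)*(-⅕)*(-4))*(41882/31) = (2/15)*(41882/31) = 83764/465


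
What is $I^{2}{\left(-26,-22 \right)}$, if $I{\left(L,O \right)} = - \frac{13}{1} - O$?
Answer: $81$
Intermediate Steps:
$I{\left(L,O \right)} = -13 - O$ ($I{\left(L,O \right)} = \left(-13\right) 1 - O = -13 - O$)
$I^{2}{\left(-26,-22 \right)} = \left(-13 - -22\right)^{2} = \left(-13 + 22\right)^{2} = 9^{2} = 81$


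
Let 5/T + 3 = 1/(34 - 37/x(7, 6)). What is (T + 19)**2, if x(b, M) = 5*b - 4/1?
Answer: 109390681/364816 ≈ 299.85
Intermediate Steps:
x(b, M) = -4 + 5*b (x(b, M) = 5*b - 4*1 = 5*b - 4 = -4 + 5*b)
T = -1017/604 (T = 5/(-3 + 1/(34 - 37/(-4 + 5*7))) = 5/(-3 + 1/(34 - 37/(-4 + 35))) = 5/(-3 + 1/(34 - 37/31)) = 5/(-3 + 1/(1017/31)) = 5/(-3 + 31/1017) = 5/(-3020/1017) = 5*(-1017/3020) = -1017/604 ≈ -1.6838)
(T + 19)**2 = (-1017/604 + 19)**2 = (10459/604)**2 = 109390681/364816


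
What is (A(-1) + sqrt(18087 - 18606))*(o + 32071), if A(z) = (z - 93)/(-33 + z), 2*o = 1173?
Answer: 3069805/34 + 65315*I*sqrt(519)/2 ≈ 90288.0 + 7.4399e+5*I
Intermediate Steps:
o = 1173/2 (o = (1/2)*1173 = 1173/2 ≈ 586.50)
A(z) = (-93 + z)/(-33 + z)
(A(-1) + sqrt(18087 - 18606))*(o + 32071) = ((-93 - 1)/(-33 - 1) + sqrt(18087 - 18606))*(1173/2 + 32071) = (-94/(-34) + sqrt(-519))*(65315/2) = (-1/34*(-94) + I*sqrt(519))*(65315/2) = (47/17 + I*sqrt(519))*(65315/2) = 3069805/34 + 65315*I*sqrt(519)/2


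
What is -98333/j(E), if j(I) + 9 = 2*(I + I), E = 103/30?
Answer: -1474995/71 ≈ -20775.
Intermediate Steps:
E = 103/30 (E = 103*(1/30) = 103/30 ≈ 3.4333)
j(I) = -9 + 4*I (j(I) = -9 + 2*(I + I) = -9 + 2*(2*I) = -9 + 4*I)
-98333/j(E) = -98333/(-9 + 4*(103/30)) = -98333/(-9 + 206/15) = -98333/71/15 = -98333*15/71 = -1474995/71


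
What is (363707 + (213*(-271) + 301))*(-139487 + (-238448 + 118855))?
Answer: -79352317800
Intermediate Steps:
(363707 + (213*(-271) + 301))*(-139487 + (-238448 + 118855)) = (363707 + (-57723 + 301))*(-139487 - 119593) = (363707 - 57422)*(-259080) = 306285*(-259080) = -79352317800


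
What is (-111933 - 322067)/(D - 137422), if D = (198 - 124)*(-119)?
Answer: 108500/36557 ≈ 2.9680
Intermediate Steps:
D = -8806 (D = 74*(-119) = -8806)
(-111933 - 322067)/(D - 137422) = (-111933 - 322067)/(-8806 - 137422) = -434000/(-146228) = -434000*(-1/146228) = 108500/36557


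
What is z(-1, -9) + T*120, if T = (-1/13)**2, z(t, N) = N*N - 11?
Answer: 11950/169 ≈ 70.710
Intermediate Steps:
z(t, N) = -11 + N**2 (z(t, N) = N**2 - 11 = -11 + N**2)
T = 1/169 (T = (-1*1/13)**2 = (-1/13)**2 = 1/169 ≈ 0.0059172)
z(-1, -9) + T*120 = (-11 + (-9)**2) + (1/169)*120 = (-11 + 81) + 120/169 = 70 + 120/169 = 11950/169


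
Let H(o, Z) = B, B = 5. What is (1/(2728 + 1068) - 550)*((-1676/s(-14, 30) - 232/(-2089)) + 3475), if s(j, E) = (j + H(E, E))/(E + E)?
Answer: -4914454059641/609988 ≈ -8.0566e+6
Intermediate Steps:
H(o, Z) = 5
s(j, E) = (5 + j)/(2*E) (s(j, E) = (j + 5)/(E + E) = (5 + j)/((2*E)) = (5 + j)*(1/(2*E)) = (5 + j)/(2*E))
(1/(2728 + 1068) - 550)*((-1676/s(-14, 30) - 232/(-2089)) + 3475) = (1/(2728 + 1068) - 550)*((-1676*60/(5 - 14) - 232/(-2089)) + 3475) = (1/3796 - 550)*((-1676/((½)*(1/30)*(-9)) - 232*(-1/2089)) + 3475) = (1/3796 - 550)*((-1676/(-3/20) + 232/2089) + 3475) = -2087799*((-1676*(-20/3) + 232/2089) + 3475)/3796 = -2087799*((33520/3 + 232/2089) + 3475)/3796 = -2087799*(70023976/6267 + 3475)/3796 = -2087799/3796*91801801/6267 = -4914454059641/609988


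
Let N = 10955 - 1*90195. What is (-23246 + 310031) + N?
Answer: 207545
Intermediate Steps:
N = -79240 (N = 10955 - 90195 = -79240)
(-23246 + 310031) + N = (-23246 + 310031) - 79240 = 286785 - 79240 = 207545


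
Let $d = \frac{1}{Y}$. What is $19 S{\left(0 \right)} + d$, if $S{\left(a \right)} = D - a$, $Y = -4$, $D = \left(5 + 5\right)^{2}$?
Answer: $\frac{7599}{4} \approx 1899.8$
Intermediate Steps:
$D = 100$ ($D = 10^{2} = 100$)
$S{\left(a \right)} = 100 - a$
$d = - \frac{1}{4}$ ($d = \frac{1}{-4} = - \frac{1}{4} \approx -0.25$)
$19 S{\left(0 \right)} + d = 19 \left(100 - 0\right) - \frac{1}{4} = 19 \left(100 + 0\right) - \frac{1}{4} = 19 \cdot 100 - \frac{1}{4} = 1900 - \frac{1}{4} = \frac{7599}{4}$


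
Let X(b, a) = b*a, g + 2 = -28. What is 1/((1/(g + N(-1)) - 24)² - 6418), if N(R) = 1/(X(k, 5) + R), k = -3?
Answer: -231361/1351241298 ≈ -0.00017122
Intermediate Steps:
g = -30 (g = -2 - 28 = -30)
X(b, a) = a*b
N(R) = 1/(-15 + R) (N(R) = 1/(5*(-3) + R) = 1/(-15 + R))
1/((1/(g + N(-1)) - 24)² - 6418) = 1/((1/(-30 + 1/(-15 - 1)) - 24)² - 6418) = 1/((1/(-30 + 1/(-16)) - 24)² - 6418) = 1/((1/(-30 - 1/16) - 24)² - 6418) = 1/((1/(-481/16) - 24)² - 6418) = 1/((-16/481 - 24)² - 6418) = 1/((-11560/481)² - 6418) = 1/(133633600/231361 - 6418) = 1/(-1351241298/231361) = -231361/1351241298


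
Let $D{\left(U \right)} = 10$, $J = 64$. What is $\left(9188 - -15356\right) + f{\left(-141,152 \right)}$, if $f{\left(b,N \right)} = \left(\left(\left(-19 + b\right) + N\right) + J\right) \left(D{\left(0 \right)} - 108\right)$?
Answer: $19056$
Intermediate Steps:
$f{\left(b,N \right)} = -4410 - 98 N - 98 b$ ($f{\left(b,N \right)} = \left(\left(\left(-19 + b\right) + N\right) + 64\right) \left(10 - 108\right) = \left(\left(-19 + N + b\right) + 64\right) \left(-98\right) = \left(45 + N + b\right) \left(-98\right) = -4410 - 98 N - 98 b$)
$\left(9188 - -15356\right) + f{\left(-141,152 \right)} = \left(9188 - -15356\right) - 5488 = \left(9188 + 15356\right) - 5488 = 24544 - 5488 = 19056$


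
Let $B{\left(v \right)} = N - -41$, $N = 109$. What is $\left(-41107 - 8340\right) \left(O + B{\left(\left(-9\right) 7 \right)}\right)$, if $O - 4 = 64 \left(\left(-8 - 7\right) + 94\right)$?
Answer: $-257618870$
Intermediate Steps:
$B{\left(v \right)} = 150$ ($B{\left(v \right)} = 109 - -41 = 109 + 41 = 150$)
$O = 5060$ ($O = 4 + 64 \left(\left(-8 - 7\right) + 94\right) = 4 + 64 \left(-15 + 94\right) = 4 + 64 \cdot 79 = 4 + 5056 = 5060$)
$\left(-41107 - 8340\right) \left(O + B{\left(\left(-9\right) 7 \right)}\right) = \left(-41107 - 8340\right) \left(5060 + 150\right) = \left(-49447\right) 5210 = -257618870$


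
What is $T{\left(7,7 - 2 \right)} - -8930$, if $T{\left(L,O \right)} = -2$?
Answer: $8928$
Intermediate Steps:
$T{\left(7,7 - 2 \right)} - -8930 = -2 - -8930 = -2 + 8930 = 8928$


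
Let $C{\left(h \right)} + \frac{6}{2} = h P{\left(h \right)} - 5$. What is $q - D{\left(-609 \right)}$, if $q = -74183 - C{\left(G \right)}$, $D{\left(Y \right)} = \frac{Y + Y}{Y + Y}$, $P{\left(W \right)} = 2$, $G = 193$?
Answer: $-74562$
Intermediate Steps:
$C{\left(h \right)} = -8 + 2 h$ ($C{\left(h \right)} = -3 + \left(h 2 - 5\right) = -3 + \left(2 h - 5\right) = -3 + \left(-5 + 2 h\right) = -8 + 2 h$)
$D{\left(Y \right)} = 1$ ($D{\left(Y \right)} = \frac{2 Y}{2 Y} = 2 Y \frac{1}{2 Y} = 1$)
$q = -74561$ ($q = -74183 - \left(-8 + 2 \cdot 193\right) = -74183 - \left(-8 + 386\right) = -74183 - 378 = -74561$)
$q - D{\left(-609 \right)} = -74561 - 1 = -74562$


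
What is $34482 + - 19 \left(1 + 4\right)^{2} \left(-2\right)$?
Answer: $35432$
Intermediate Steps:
$34482 + - 19 \left(1 + 4\right)^{2} \left(-2\right) = 34482 + - 19 \cdot 5^{2} \left(-2\right) = 34482 + \left(-19\right) 25 \left(-2\right) = 34482 - -950 = 34482 + 950 = 35432$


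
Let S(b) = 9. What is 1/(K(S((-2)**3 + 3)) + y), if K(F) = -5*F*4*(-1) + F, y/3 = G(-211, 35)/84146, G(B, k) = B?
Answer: 84146/15902961 ≈ 0.0052912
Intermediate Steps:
y = -633/84146 (y = 3*(-211/84146) = -633/84146 ≈ -0.0075226)
K(F) = 21*F (K(F) = -5*4*F*(-1) + F = -(-20)*F + F = 20*F + F = 21*F)
1/(K(S((-2)**3 + 3)) + y) = 1/(21*9 - 633/84146) = 1/(189 - 633/84146) = 1/(15902961/84146) = 84146/15902961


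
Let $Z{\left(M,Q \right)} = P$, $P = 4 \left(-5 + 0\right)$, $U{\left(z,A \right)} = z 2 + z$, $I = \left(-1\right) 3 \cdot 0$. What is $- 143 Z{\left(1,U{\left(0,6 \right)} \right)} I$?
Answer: $0$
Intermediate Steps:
$I = 0$ ($I = \left(-3\right) 0 = 0$)
$U{\left(z,A \right)} = 3 z$ ($U{\left(z,A \right)} = 2 z + z = 3 z$)
$P = -20$ ($P = 4 \left(-5\right) = -20$)
$Z{\left(M,Q \right)} = -20$
$- 143 Z{\left(1,U{\left(0,6 \right)} \right)} I = \left(-143\right) \left(-20\right) 0 = 2860 \cdot 0 = 0$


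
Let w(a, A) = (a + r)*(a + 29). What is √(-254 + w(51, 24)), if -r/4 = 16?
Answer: I*√1294 ≈ 35.972*I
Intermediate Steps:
r = -64 (r = -4*16 = -64)
w(a, A) = (-64 + a)*(29 + a) (w(a, A) = (a - 64)*(a + 29) = (-64 + a)*(29 + a))
√(-254 + w(51, 24)) = √(-254 + (-1856 + 51² - 35*51)) = √(-254 + (-1856 + 2601 - 1785)) = √(-254 - 1040) = √(-1294) = I*√1294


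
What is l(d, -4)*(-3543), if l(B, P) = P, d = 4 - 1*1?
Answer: 14172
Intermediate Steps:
d = 3 (d = 4 - 1 = 3)
l(d, -4)*(-3543) = -4*(-3543) = 14172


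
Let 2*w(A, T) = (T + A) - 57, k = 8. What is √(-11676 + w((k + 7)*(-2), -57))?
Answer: 2*I*√2937 ≈ 108.39*I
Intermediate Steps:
w(A, T) = -57/2 + A/2 + T/2 (w(A, T) = ((T + A) - 57)/2 = ((A + T) - 57)/2 = (-57 + A + T)/2 = -57/2 + A/2 + T/2)
√(-11676 + w((k + 7)*(-2), -57)) = √(-11676 + (-57/2 + ((8 + 7)*(-2))/2 + (½)*(-57))) = √(-11676 + (-57/2 + (15*(-2))/2 - 57/2)) = √(-11676 + (-57/2 + (½)*(-30) - 57/2)) = √(-11676 + (-57/2 - 15 - 57/2)) = √(-11676 - 72) = √(-11748) = 2*I*√2937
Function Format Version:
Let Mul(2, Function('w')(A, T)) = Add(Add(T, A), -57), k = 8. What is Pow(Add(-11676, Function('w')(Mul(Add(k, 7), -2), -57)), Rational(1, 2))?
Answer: Mul(2, I, Pow(2937, Rational(1, 2))) ≈ Mul(108.39, I)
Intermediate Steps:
Function('w')(A, T) = Add(Rational(-57, 2), Mul(Rational(1, 2), A), Mul(Rational(1, 2), T)) (Function('w')(A, T) = Mul(Rational(1, 2), Add(Add(T, A), -57)) = Mul(Rational(1, 2), Add(Add(A, T), -57)) = Mul(Rational(1, 2), Add(-57, A, T)) = Add(Rational(-57, 2), Mul(Rational(1, 2), A), Mul(Rational(1, 2), T)))
Pow(Add(-11676, Function('w')(Mul(Add(k, 7), -2), -57)), Rational(1, 2)) = Pow(Add(-11676, Add(Rational(-57, 2), Mul(Rational(1, 2), Mul(Add(8, 7), -2)), Mul(Rational(1, 2), -57))), Rational(1, 2)) = Pow(Add(-11676, Add(Rational(-57, 2), Mul(Rational(1, 2), Mul(15, -2)), Rational(-57, 2))), Rational(1, 2)) = Pow(Add(-11676, Add(Rational(-57, 2), Mul(Rational(1, 2), -30), Rational(-57, 2))), Rational(1, 2)) = Pow(Add(-11676, Add(Rational(-57, 2), -15, Rational(-57, 2))), Rational(1, 2)) = Pow(Add(-11676, -72), Rational(1, 2)) = Pow(-11748, Rational(1, 2)) = Mul(2, I, Pow(2937, Rational(1, 2)))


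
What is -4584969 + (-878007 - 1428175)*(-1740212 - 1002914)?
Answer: 6326143219963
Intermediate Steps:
-4584969 + (-878007 - 1428175)*(-1740212 - 1002914) = -4584969 - 2306182*(-2743126) = -4584969 + 6326147804932 = 6326143219963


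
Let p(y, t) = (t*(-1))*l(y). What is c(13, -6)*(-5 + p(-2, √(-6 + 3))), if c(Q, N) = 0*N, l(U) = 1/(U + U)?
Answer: 0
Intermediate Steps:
l(U) = 1/(2*U)
p(y, t) = -t/(2*y) (p(y, t) = (t*(-1))*(1/(2*y)) = (-t)*(1/(2*y)) = -t/(2*y))
c(Q, N) = 0
c(13, -6)*(-5 + p(-2, √(-6 + 3))) = 0*(-5 - ½*√(-6 + 3)/(-2)) = 0*(-5 - ½*√(-3)*(-½)) = 0*(-5 - ½*I*√3*(-½)) = 0*(-5 + I*√3/4) = 0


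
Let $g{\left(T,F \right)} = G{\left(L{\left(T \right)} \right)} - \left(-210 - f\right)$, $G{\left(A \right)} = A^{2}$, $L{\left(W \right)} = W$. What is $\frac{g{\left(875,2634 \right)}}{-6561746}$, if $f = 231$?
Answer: $- \frac{383033}{3280873} \approx -0.11675$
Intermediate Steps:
$g{\left(T,F \right)} = 441 + T^{2}$ ($g{\left(T,F \right)} = T^{2} - \left(-210 - 231\right) = T^{2} - -441 = T^{2} + 441 = 441 + T^{2}$)
$\frac{g{\left(875,2634 \right)}}{-6561746} = \frac{441 + 875^{2}}{-6561746} = \left(441 + 765625\right) \left(- \frac{1}{6561746}\right) = 766066 \left(- \frac{1}{6561746}\right) = - \frac{383033}{3280873}$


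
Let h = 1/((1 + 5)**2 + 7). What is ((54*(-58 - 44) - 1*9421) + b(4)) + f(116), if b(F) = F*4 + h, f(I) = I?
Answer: -636270/43 ≈ -14797.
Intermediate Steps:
h = 1/43 (h = 1/(6**2 + 7) = 1/(36 + 7) = 1/43 ≈ 0.023256)
b(F) = 1/43 + 4*F (b(F) = F*4 + 1/43 = 4*F + 1/43 = 1/43 + 4*F)
((54*(-58 - 44) - 1*9421) + b(4)) + f(116) = ((54*(-58 - 44) - 1*9421) + (1/43 + 4*4)) + 116 = ((54*(-102) - 9421) + (1/43 + 16)) + 116 = ((-5508 - 9421) + 689/43) + 116 = (-14929 + 689/43) + 116 = -641258/43 + 116 = -636270/43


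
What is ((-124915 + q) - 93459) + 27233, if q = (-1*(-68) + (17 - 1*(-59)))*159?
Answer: -168245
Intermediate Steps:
q = 22896 (q = (68 + (17 + 59))*159 = (68 + 76)*159 = 144*159 = 22896)
((-124915 + q) - 93459) + 27233 = ((-124915 + 22896) - 93459) + 27233 = (-102019 - 93459) + 27233 = -195478 + 27233 = -168245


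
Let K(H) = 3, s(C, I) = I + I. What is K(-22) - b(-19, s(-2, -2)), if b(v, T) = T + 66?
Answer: -59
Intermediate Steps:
s(C, I) = 2*I
b(v, T) = 66 + T
K(-22) - b(-19, s(-2, -2)) = 3 - (66 + 2*(-2)) = 3 - (66 - 4) = 3 - 1*62 = 3 - 62 = -59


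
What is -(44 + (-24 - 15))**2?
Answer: -25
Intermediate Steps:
-(44 + (-24 - 15))**2 = -(44 - 39)**2 = -1*5**2 = -1*25 = -25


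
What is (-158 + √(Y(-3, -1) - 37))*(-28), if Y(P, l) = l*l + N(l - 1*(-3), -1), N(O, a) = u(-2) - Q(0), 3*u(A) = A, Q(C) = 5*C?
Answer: 4424 - 28*I*√330/3 ≈ 4424.0 - 169.55*I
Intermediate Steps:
u(A) = A/3
N(O, a) = -⅔ (N(O, a) = (⅓)*(-2) - 5*0 = -⅔ - 1*0 = -⅔ + 0 = -⅔)
Y(P, l) = -⅔ + l² (Y(P, l) = l*l - ⅔ = l² - ⅔ = -⅔ + l²)
(-158 + √(Y(-3, -1) - 37))*(-28) = (-158 + √((-⅔ + (-1)²) - 37))*(-28) = (-158 + √((-⅔ + 1) - 37))*(-28) = (-158 + √(⅓ - 37))*(-28) = (-158 + √(-110/3))*(-28) = (-158 + I*√330/3)*(-28) = 4424 - 28*I*√330/3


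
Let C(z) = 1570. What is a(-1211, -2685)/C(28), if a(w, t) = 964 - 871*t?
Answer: 2339599/1570 ≈ 1490.2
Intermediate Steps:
a(-1211, -2685)/C(28) = (964 - 871*(-2685))/1570 = (964 + 2338635)*(1/1570) = 2339599*(1/1570) = 2339599/1570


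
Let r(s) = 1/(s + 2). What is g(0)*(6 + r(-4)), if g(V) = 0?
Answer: 0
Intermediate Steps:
r(s) = 1/(2 + s)
g(0)*(6 + r(-4)) = 0*(6 + 1/(2 - 4)) = 0*(6 + 1/(-2)) = 0*(6 - 1/2) = 0*(11/2) = 0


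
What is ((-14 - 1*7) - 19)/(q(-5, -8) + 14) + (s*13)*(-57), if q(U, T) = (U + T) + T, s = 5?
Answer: -25895/7 ≈ -3699.3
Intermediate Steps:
q(U, T) = U + 2*T (q(U, T) = (T + U) + T = U + 2*T)
((-14 - 1*7) - 19)/(q(-5, -8) + 14) + (s*13)*(-57) = ((-14 - 1*7) - 19)/((-5 + 2*(-8)) + 14) + (5*13)*(-57) = ((-14 - 7) - 19)/((-5 - 16) + 14) + 65*(-57) = (-21 - 19)/(-21 + 14) - 3705 = -40/(-7) - 3705 = -40*(-⅐) - 3705 = 40/7 - 3705 = -25895/7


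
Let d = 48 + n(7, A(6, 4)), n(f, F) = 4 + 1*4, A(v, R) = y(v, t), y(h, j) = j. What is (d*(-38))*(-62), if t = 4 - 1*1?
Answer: 131936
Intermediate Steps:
t = 3 (t = 4 - 1 = 3)
A(v, R) = 3
n(f, F) = 8 (n(f, F) = 4 + 4 = 8)
d = 56 (d = 48 + 8 = 56)
(d*(-38))*(-62) = (56*(-38))*(-62) = -2128*(-62) = 131936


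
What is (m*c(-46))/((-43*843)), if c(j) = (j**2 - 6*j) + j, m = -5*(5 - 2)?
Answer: 11730/12083 ≈ 0.97079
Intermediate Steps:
m = -15 (m = -5*3 = -15)
c(j) = j**2 - 5*j
(m*c(-46))/((-43*843)) = (-(-690)*(-5 - 46))/((-43*843)) = -(-690)*(-51)/(-36249) = -15*2346*(-1/36249) = -35190*(-1/36249) = 11730/12083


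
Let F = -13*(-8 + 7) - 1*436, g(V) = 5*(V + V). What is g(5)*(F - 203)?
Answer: -31300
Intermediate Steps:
g(V) = 10*V (g(V) = 5*(2*V) = 10*V)
F = -423 (F = -13*(-1) - 436 = 13 - 436 = -423)
g(5)*(F - 203) = (10*5)*(-423 - 203) = 50*(-626) = -31300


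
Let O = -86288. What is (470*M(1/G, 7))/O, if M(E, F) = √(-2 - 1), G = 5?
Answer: -235*I*√3/43144 ≈ -0.0094343*I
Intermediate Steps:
M(E, F) = I*√3 (M(E, F) = √(-3) = I*√3)
(470*M(1/G, 7))/O = (470*(I*√3))/(-86288) = (470*I*√3)*(-1/86288) = -235*I*√3/43144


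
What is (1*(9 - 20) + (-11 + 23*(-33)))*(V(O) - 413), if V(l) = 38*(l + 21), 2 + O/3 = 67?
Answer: -6087895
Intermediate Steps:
O = 195 (O = -6 + 3*67 = -6 + 201 = 195)
V(l) = 798 + 38*l (V(l) = 38*(21 + l) = 798 + 38*l)
(1*(9 - 20) + (-11 + 23*(-33)))*(V(O) - 413) = (1*(9 - 20) + (-11 + 23*(-33)))*((798 + 38*195) - 413) = (1*(-11) + (-11 - 759))*((798 + 7410) - 413) = (-11 - 770)*(8208 - 413) = -781*7795 = -6087895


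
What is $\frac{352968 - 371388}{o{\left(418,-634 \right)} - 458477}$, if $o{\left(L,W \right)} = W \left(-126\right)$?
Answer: $\frac{18420}{378593} \approx 0.048654$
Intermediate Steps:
$o{\left(L,W \right)} = - 126 W$
$\frac{352968 - 371388}{o{\left(418,-634 \right)} - 458477} = \frac{352968 - 371388}{\left(-126\right) \left(-634\right) - 458477} = - \frac{18420}{79884 - 458477} = - \frac{18420}{-378593} = \left(-18420\right) \left(- \frac{1}{378593}\right) = \frac{18420}{378593}$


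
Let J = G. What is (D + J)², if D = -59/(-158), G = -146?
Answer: 529414081/24964 ≈ 21207.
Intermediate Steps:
J = -146
D = 59/158 (D = -59*(-1/158) = 59/158 ≈ 0.37342)
(D + J)² = (59/158 - 146)² = (-23009/158)² = 529414081/24964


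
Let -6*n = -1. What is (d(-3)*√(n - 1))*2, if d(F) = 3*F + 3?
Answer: -2*I*√30 ≈ -10.954*I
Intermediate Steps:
n = ⅙ (n = -⅙*(-1) = ⅙ ≈ 0.16667)
d(F) = 3 + 3*F
(d(-3)*√(n - 1))*2 = ((3 + 3*(-3))*√(⅙ - 1))*2 = ((3 - 9)*√(-⅚))*2 = -I*√30*2 = -2*I*√30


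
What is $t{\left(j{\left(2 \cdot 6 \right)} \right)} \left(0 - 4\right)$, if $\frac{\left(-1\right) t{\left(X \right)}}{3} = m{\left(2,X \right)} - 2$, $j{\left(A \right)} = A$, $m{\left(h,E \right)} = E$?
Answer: $120$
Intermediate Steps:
$t{\left(X \right)} = 6 - 3 X$ ($t{\left(X \right)} = - 3 \left(X - 2\right) = - 3 \left(-2 + X\right) = 6 - 3 X$)
$t{\left(j{\left(2 \cdot 6 \right)} \right)} \left(0 - 4\right) = \left(6 - 3 \cdot 2 \cdot 6\right) \left(0 - 4\right) = \left(6 - 36\right) \left(0 - 4\right) = \left(6 - 36\right) \left(-4\right) = \left(-30\right) \left(-4\right) = 120$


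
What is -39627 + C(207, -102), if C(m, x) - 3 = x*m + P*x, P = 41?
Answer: -64920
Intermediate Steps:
C(m, x) = 3 + 41*x + m*x (C(m, x) = 3 + (x*m + 41*x) = 3 + (m*x + 41*x) = 3 + (41*x + m*x) = 3 + 41*x + m*x)
-39627 + C(207, -102) = -39627 + (3 + 41*(-102) + 207*(-102)) = -39627 + (3 - 4182 - 21114) = -39627 - 25293 = -64920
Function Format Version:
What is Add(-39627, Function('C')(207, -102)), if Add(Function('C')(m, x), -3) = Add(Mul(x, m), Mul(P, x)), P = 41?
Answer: -64920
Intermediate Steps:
Function('C')(m, x) = Add(3, Mul(41, x), Mul(m, x)) (Function('C')(m, x) = Add(3, Add(Mul(x, m), Mul(41, x))) = Add(3, Add(Mul(m, x), Mul(41, x))) = Add(3, Add(Mul(41, x), Mul(m, x))) = Add(3, Mul(41, x), Mul(m, x)))
Add(-39627, Function('C')(207, -102)) = Add(-39627, Add(3, Mul(41, -102), Mul(207, -102))) = Add(-39627, Add(3, -4182, -21114)) = Add(-39627, -25293) = -64920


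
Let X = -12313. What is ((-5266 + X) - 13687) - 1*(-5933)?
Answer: -25333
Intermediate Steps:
((-5266 + X) - 13687) - 1*(-5933) = ((-5266 - 12313) - 13687) - 1*(-5933) = (-17579 - 13687) + 5933 = -31266 + 5933 = -25333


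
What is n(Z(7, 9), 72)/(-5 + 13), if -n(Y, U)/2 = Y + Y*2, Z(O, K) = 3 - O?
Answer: 3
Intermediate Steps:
n(Y, U) = -6*Y (n(Y, U) = -2*(Y + Y*2) = -2*(Y + 2*Y) = -6*Y)
n(Z(7, 9), 72)/(-5 + 13) = (-6*(3 - 1*7))/(-5 + 13) = -6*(3 - 7)/8 = -6*(-4)*(1/8) = 24*(1/8) = 3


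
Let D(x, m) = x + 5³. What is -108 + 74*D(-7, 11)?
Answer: 8624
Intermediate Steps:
D(x, m) = 125 + x (D(x, m) = x + 125 = 125 + x)
-108 + 74*D(-7, 11) = -108 + 74*(125 - 7) = -108 + 74*118 = -108 + 8732 = 8624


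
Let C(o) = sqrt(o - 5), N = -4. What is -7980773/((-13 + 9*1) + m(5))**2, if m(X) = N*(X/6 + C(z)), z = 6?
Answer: -71826957/1156 ≈ -62134.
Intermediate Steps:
C(o) = sqrt(-5 + o)
m(X) = -4 - 2*X/3 (m(X) = -4*(X/6 + sqrt(-5 + 6)) = -4*(X*(1/6) + sqrt(1)) = -4*(X/6 + 1) = -4*(1 + X/6) = -4 - 2*X/3)
-7980773/((-13 + 9*1) + m(5))**2 = -7980773/((-13 + 9*1) + (-4 - 2/3*5))**2 = -7980773/((-13 + 9) + (-4 - 10/3))**2 = -7980773/(-4 - 22/3)**2 = -7980773/((-34/3)**2) = -7980773/1156/9 = -7980773*9/1156 = -71826957/1156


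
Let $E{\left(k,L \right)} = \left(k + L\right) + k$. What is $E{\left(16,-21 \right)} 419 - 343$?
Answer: $4266$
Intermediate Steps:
$E{\left(k,L \right)} = L + 2 k$ ($E{\left(k,L \right)} = \left(L + k\right) + k = L + 2 k$)
$E{\left(16,-21 \right)} 419 - 343 = \left(-21 + 2 \cdot 16\right) 419 - 343 = \left(-21 + 32\right) 419 - 343 = 11 \cdot 419 - 343 = 4609 - 343 = 4266$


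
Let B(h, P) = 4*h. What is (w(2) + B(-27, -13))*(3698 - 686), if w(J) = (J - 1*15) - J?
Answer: -370476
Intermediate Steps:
w(J) = -15 (w(J) = (J - 15) - J = (-15 + J) - J = -15)
(w(2) + B(-27, -13))*(3698 - 686) = (-15 + 4*(-27))*(3698 - 686) = (-15 - 108)*3012 = -123*3012 = -370476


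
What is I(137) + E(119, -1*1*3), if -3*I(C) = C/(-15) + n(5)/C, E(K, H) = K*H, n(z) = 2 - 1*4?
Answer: -2182106/6165 ≈ -353.95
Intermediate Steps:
n(z) = -2 (n(z) = 2 - 4 = -2)
E(K, H) = H*K
I(C) = C/45 + 2/(3*C) (I(C) = -(C/(-15) - 2/C)/3 = -(C*(-1/15) - 2/C)/3 = -(-C/15 - 2/C)/3 = -(-2/C - C/15)/3 = C/45 + 2/(3*C))
I(137) + E(119, -1*1*3) = (1/45)*(30 + 137**2)/137 + (-1*1*3)*119 = (1/45)*(1/137)*(30 + 18769) - 1*3*119 = (1/45)*(1/137)*18799 - 3*119 = 18799/6165 - 357 = -2182106/6165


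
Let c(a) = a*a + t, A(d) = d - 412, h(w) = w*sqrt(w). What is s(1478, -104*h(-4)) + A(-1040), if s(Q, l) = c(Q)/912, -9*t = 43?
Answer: 7742297/8208 ≈ 943.26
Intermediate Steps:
t = -43/9 (t = -1/9*43 = -43/9 ≈ -4.7778)
h(w) = w**(3/2)
A(d) = -412 + d
c(a) = -43/9 + a**2 (c(a) = a*a - 43/9 = a**2 - 43/9 = -43/9 + a**2)
s(Q, l) = -43/8208 + Q**2/912 (s(Q, l) = (-43/9 + Q**2)/912 = (-43/9 + Q**2)*(1/912) = -43/8208 + Q**2/912)
s(1478, -104*h(-4)) + A(-1040) = (-43/8208 + (1/912)*1478**2) + (-412 - 1040) = (-43/8208 + (1/912)*2184484) - 1452 = (-43/8208 + 546121/228) - 1452 = 19660313/8208 - 1452 = 7742297/8208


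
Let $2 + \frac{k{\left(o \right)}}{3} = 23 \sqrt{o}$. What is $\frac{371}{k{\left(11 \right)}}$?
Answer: $\frac{742}{17445} + \frac{8533 \sqrt{11}}{17445} \approx 1.6648$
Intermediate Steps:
$k{\left(o \right)} = -6 + 69 \sqrt{o}$ ($k{\left(o \right)} = -6 + 3 \cdot 23 \sqrt{o} = -6 + 69 \sqrt{o}$)
$\frac{371}{k{\left(11 \right)}} = \frac{371}{-6 + 69 \sqrt{11}}$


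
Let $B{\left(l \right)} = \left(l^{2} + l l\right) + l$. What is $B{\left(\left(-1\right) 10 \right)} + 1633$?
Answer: $1823$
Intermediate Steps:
$B{\left(l \right)} = l + 2 l^{2}$ ($B{\left(l \right)} = \left(l^{2} + l^{2}\right) + l = 2 l^{2} + l = l + 2 l^{2}$)
$B{\left(\left(-1\right) 10 \right)} + 1633 = \left(-1\right) 10 \left(1 + 2 \left(\left(-1\right) 10\right)\right) + 1633 = - 10 \left(1 + 2 \left(-10\right)\right) + 1633 = - 10 \left(1 - 20\right) + 1633 = \left(-10\right) \left(-19\right) + 1633 = 190 + 1633 = 1823$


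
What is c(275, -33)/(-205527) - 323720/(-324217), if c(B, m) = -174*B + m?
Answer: 27352561017/22211782453 ≈ 1.2314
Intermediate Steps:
c(B, m) = m - 174*B
c(275, -33)/(-205527) - 323720/(-324217) = (-33 - 174*275)/(-205527) - 323720/(-324217) = (-33 - 47850)*(-1/205527) - 323720*(-1/324217) = -47883*(-1/205527) + 323720/324217 = 15961/68509 + 323720/324217 = 27352561017/22211782453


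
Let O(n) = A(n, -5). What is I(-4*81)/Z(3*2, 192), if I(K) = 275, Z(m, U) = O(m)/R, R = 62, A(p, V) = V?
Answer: -3410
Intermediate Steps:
O(n) = -5
Z(m, U) = -5/62
I(-4*81)/Z(3*2, 192) = 275/(-5/62) = 275*(-62/5) = -3410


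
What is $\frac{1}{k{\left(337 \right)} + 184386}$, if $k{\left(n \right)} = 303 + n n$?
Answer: $\frac{1}{298258} \approx 3.3528 \cdot 10^{-6}$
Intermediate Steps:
$k{\left(n \right)} = 303 + n^{2}$
$\frac{1}{k{\left(337 \right)} + 184386} = \frac{1}{\left(303 + 337^{2}\right) + 184386} = \frac{1}{\left(303 + 113569\right) + 184386} = \frac{1}{113872 + 184386} = \frac{1}{298258}$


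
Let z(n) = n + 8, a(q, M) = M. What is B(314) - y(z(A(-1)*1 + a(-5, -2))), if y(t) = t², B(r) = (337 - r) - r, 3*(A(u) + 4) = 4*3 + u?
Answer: -2908/9 ≈ -323.11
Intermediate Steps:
A(u) = u/3 (A(u) = -4 + (4*3 + u)/3 = -4 + (12 + u)/3 = -4 + (4 + u/3) = u/3)
B(r) = 337 - 2*r
z(n) = 8 + n
B(314) - y(z(A(-1)*1 + a(-5, -2))) = (337 - 2*314) - (8 + (((⅓)*(-1))*1 - 2))² = (337 - 628) - (8 + (-⅓*1 - 2))² = -291 - (8 + (-⅓ - 2))² = -291 - (8 - 7/3)² = -291 - (17/3)² = -291 - 1*289/9 = -291 - 289/9 = -2908/9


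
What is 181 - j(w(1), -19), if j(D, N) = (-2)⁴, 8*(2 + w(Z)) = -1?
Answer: 165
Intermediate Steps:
w(Z) = -17/8 (w(Z) = -2 + (⅛)*(-1) = -2 - ⅛ = -17/8)
j(D, N) = 16
181 - j(w(1), -19) = 181 - 1*16 = 181 - 16 = 165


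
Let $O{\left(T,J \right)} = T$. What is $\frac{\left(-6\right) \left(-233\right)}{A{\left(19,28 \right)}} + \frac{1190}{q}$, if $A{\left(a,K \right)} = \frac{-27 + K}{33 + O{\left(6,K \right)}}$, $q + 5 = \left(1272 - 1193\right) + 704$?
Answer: $\frac{21209653}{389} \approx 54524.0$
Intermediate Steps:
$q = 778$ ($q = -5 + \left(\left(1272 - 1193\right) + 704\right) = -5 + \left(79 + 704\right) = -5 + 783 = 778$)
$A{\left(a,K \right)} = - \frac{9}{13} + \frac{K}{39}$ ($A{\left(a,K \right)} = \frac{-27 + K}{33 + 6} = \frac{-27 + K}{39} = \left(-27 + K\right) \frac{1}{39} = - \frac{9}{13} + \frac{K}{39}$)
$\frac{\left(-6\right) \left(-233\right)}{A{\left(19,28 \right)}} + \frac{1190}{q} = \frac{\left(-6\right) \left(-233\right)}{- \frac{9}{13} + \frac{1}{39} \cdot 28} + \frac{1190}{778} = \frac{1398}{- \frac{9}{13} + \frac{28}{39}} + 1190 \cdot \frac{1}{778} = 1398 \frac{1}{\frac{1}{39}} + \frac{595}{389} = 1398 \cdot 39 + \frac{595}{389} = 54522 + \frac{595}{389} = \frac{21209653}{389}$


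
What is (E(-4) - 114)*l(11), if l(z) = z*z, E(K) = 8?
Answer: -12826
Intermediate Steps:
l(z) = z**2
(E(-4) - 114)*l(11) = (8 - 114)*11**2 = -106*121 = -12826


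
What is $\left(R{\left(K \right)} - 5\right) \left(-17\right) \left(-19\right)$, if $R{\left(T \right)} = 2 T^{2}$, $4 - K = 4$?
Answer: $-1615$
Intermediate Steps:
$K = 0$ ($K = 4 - 4 = 0$)
$\left(R{\left(K \right)} - 5\right) \left(-17\right) \left(-19\right) = \left(2 \cdot 0^{2} - 5\right) \left(-17\right) \left(-19\right) = \left(2 \cdot 0 - 5\right) \left(-17\right) \left(-19\right) = \left(0 - 5\right) \left(-17\right) \left(-19\right) = \left(-5\right) \left(-17\right) \left(-19\right) = 85 \left(-19\right) = -1615$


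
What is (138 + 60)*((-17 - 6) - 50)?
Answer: -14454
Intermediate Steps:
(138 + 60)*((-17 - 6) - 50) = 198*(-23 - 50) = 198*(-73) = -14454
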